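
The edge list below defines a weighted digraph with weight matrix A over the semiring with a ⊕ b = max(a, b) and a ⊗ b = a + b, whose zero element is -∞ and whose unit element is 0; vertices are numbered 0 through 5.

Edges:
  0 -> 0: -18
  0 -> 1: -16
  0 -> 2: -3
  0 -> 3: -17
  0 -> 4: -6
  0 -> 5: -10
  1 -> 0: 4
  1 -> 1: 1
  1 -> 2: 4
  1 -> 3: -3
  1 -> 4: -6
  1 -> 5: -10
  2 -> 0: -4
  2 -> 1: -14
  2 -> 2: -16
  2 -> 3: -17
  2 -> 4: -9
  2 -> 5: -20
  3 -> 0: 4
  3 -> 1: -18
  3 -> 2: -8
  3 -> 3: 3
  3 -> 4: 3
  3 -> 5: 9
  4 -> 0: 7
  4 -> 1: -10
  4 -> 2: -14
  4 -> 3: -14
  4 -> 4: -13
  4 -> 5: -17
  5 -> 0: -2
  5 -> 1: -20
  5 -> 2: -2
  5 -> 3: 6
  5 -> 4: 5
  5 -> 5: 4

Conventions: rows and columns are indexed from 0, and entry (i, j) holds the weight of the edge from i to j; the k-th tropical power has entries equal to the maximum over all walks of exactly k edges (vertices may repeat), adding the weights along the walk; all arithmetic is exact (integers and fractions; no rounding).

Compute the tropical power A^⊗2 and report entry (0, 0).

A^⊗2:
  [1, -15, -12, -4, -5, -6]
  [5, 2, 5, 0, 0, 6]
  [-2, -13, -7, -14, -10, -8]
  [10, -7, 7, 15, 14, 13]
  [-6, -9, 4, -10, 1, -3]
  [12, -5, 2, 10, 9, 15]
Key observation: the optimum is the walk 0->4->0, with weight (-6) + 7 = 1.
Optimal value attained by: walk 0->4->0.
Answer: (A^⊗2)[0][0] = 1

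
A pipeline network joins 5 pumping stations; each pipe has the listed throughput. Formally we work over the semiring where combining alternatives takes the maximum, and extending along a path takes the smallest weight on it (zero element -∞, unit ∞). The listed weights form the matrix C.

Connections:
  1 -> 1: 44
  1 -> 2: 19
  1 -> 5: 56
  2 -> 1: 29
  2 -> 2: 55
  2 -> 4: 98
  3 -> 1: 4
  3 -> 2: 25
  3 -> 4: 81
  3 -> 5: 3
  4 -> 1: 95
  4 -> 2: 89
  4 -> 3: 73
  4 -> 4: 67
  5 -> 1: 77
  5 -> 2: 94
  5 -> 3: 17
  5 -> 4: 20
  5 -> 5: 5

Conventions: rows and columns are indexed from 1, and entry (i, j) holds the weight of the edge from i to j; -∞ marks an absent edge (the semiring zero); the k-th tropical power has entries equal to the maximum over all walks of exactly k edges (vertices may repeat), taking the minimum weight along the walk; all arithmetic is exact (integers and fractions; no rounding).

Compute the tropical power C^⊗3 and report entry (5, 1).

C^⊗2:
  [56, 56, 17, 20, 44]
  [95, 89, 73, 67, 29]
  [81, 81, 73, 67, 4]
  [67, 67, 67, 89, 56]
  [44, 55, 20, 94, 56]
C^⊗3:
  [44, 55, 20, 56, 56]
  [67, 67, 67, 89, 56]
  [67, 67, 67, 81, 56]
  [89, 89, 73, 67, 56]
  [94, 89, 73, 67, 44]
Key observation: the optimum is the walk 5->2->4->1, with weight 94 min 98 min 95 = 94.
Optimal value attained by: walk 5->2->4->1.
Answer: (C^⊗3)[5][1] = 94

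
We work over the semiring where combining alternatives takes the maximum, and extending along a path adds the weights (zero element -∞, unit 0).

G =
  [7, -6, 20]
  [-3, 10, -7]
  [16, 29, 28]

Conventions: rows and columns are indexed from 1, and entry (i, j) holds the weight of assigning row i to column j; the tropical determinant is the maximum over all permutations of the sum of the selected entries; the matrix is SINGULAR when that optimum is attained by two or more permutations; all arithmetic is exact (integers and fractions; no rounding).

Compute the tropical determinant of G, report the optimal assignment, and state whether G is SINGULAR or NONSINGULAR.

σ = (1, 2, 3): 7 + 10 + 28 = 45
σ = (1, 3, 2): 7 + (-7) + 29 = 29
σ = (2, 1, 3): (-6) + (-3) + 28 = 19
σ = (2, 3, 1): (-6) + (-7) + 16 = 3
σ = (3, 1, 2): 20 + (-3) + 29 = 46
σ = (3, 2, 1): 20 + 10 + 16 = 46
Optimal value attained by: σ = (3, 1, 2).
Answer: det⊕(G) = 46; verdict: SINGULAR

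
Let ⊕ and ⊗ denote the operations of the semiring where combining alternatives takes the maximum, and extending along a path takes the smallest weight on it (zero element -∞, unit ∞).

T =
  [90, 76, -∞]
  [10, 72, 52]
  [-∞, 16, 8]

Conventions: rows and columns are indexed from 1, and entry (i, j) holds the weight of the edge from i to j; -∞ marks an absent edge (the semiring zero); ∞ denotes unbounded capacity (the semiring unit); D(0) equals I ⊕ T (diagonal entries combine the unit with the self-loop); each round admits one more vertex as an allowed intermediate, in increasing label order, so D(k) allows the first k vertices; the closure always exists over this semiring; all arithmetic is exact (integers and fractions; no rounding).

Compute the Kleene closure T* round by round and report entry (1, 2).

D(0):
  [∞, 76, -∞]
  [10, ∞, 52]
  [-∞, 16, ∞]
D(1):
  [∞, 76, -∞]
  [10, ∞, 52]
  [-∞, 16, ∞]
D(2):
  [∞, 76, 52]
  [10, ∞, 52]
  [10, 16, ∞]
D(3):
  [∞, 76, 52]
  [10, ∞, 52]
  [10, 16, ∞]
Answer: T*[1][2] = 76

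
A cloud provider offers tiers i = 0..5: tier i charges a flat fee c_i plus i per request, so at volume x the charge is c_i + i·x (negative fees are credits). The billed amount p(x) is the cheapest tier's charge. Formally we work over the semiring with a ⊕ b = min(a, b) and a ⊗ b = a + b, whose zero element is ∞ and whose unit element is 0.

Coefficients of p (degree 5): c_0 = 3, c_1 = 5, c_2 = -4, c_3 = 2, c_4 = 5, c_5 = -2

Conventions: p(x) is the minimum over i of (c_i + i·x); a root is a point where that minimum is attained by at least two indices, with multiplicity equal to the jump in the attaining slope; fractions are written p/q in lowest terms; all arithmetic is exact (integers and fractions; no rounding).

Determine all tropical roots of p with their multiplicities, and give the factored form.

hull edge (i=0, c=3) to (i=2, c=-4): slope -7/2, span 2
hull edge (i=2, c=-4) to (i=5, c=-2): slope 2/3, span 3
Factored form: p(x) = -2 ⊗ (x ⊕ (-2/3)) ⊗ (x ⊕ (-2/3)) ⊗ (x ⊕ (-2/3)) ⊗ (x ⊕ 7/2) ⊗ (x ⊕ 7/2)
Answer: roots = -2/3 (mult 3), 7/2 (mult 2)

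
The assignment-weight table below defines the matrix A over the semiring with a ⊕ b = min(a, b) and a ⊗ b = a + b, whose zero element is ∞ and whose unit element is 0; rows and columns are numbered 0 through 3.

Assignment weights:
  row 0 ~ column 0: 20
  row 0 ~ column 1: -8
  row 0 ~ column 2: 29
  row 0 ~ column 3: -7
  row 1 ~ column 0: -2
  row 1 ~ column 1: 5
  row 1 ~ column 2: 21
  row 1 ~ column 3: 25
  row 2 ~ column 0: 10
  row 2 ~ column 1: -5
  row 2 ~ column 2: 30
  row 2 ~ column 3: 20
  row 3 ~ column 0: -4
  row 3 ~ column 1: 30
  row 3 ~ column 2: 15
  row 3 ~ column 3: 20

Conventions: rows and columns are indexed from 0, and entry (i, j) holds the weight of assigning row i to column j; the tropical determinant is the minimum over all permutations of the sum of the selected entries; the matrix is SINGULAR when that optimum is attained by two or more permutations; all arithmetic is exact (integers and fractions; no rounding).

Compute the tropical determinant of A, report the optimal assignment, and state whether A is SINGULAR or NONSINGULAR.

σ = (0, 1, 2, 3): 20 + 5 + 30 + 20 = 75
σ = (0, 1, 3, 2): 20 + 5 + 20 + 15 = 60
σ = (0, 2, 1, 3): 20 + 21 + (-5) + 20 = 56
σ = (0, 2, 3, 1): 20 + 21 + 20 + 30 = 91
σ = (0, 3, 1, 2): 20 + 25 + (-5) + 15 = 55
σ = (0, 3, 2, 1): 20 + 25 + 30 + 30 = 105
σ = (1, 0, 2, 3): (-8) + (-2) + 30 + 20 = 40
σ = (1, 0, 3, 2): (-8) + (-2) + 20 + 15 = 25
σ = (1, 2, 0, 3): (-8) + 21 + 10 + 20 = 43
σ = (1, 2, 3, 0): (-8) + 21 + 20 + (-4) = 29
σ = (1, 3, 0, 2): (-8) + 25 + 10 + 15 = 42
σ = (1, 3, 2, 0): (-8) + 25 + 30 + (-4) = 43
σ = (2, 0, 1, 3): 29 + (-2) + (-5) + 20 = 42
σ = (2, 0, 3, 1): 29 + (-2) + 20 + 30 = 77
σ = (2, 1, 0, 3): 29 + 5 + 10 + 20 = 64
σ = (2, 1, 3, 0): 29 + 5 + 20 + (-4) = 50
σ = (2, 3, 0, 1): 29 + 25 + 10 + 30 = 94
σ = (2, 3, 1, 0): 29 + 25 + (-5) + (-4) = 45
σ = (3, 0, 1, 2): (-7) + (-2) + (-5) + 15 = 1
σ = (3, 0, 2, 1): (-7) + (-2) + 30 + 30 = 51
σ = (3, 1, 0, 2): (-7) + 5 + 10 + 15 = 23
σ = (3, 1, 2, 0): (-7) + 5 + 30 + (-4) = 24
σ = (3, 2, 0, 1): (-7) + 21 + 10 + 30 = 54
σ = (3, 2, 1, 0): (-7) + 21 + (-5) + (-4) = 5
Optimal value attained by: σ = (3, 0, 1, 2).
Answer: det⊕(A) = 1; verdict: NONSINGULAR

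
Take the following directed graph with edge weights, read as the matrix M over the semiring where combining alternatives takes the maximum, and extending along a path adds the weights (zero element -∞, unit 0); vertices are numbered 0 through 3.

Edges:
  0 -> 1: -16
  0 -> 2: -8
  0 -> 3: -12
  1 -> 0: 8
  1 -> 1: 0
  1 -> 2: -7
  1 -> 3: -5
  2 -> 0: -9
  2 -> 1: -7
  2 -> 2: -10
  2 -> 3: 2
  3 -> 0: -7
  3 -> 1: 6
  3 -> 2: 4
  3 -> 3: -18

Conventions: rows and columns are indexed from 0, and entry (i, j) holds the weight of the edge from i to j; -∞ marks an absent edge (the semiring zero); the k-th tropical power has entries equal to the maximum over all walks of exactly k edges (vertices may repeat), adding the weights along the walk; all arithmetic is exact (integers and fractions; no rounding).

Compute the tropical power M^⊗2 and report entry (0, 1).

M^⊗2:
  [-8, -6, -8, -6]
  [8, 1, 0, -4]
  [1, 8, 6, -8]
  [14, 6, -1, 6]
Key observation: the optimum is the walk 0->3->1, with weight (-12) + 6 = -6.
Optimal value attained by: walk 0->3->1.
Answer: (M^⊗2)[0][1] = -6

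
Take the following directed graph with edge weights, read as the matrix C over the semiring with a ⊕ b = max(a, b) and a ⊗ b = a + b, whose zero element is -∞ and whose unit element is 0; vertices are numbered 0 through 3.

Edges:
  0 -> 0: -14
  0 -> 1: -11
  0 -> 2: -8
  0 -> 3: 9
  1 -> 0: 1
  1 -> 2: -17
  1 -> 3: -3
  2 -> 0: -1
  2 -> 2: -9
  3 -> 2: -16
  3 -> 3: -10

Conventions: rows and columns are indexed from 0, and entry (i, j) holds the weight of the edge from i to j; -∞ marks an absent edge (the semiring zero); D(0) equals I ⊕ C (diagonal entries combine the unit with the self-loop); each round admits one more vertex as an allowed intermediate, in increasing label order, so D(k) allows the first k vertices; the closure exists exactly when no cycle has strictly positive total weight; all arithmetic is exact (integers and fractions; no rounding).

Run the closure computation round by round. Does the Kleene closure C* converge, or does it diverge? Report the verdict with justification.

D(0):
  [0, -11, -8, 9]
  [1, 0, -17, -3]
  [-1, -∞, 0, -∞]
  [-∞, -∞, -16, 0]
D(1):
  [0, -11, -8, 9]
  [1, 0, -7, 10]
  [-1, -12, 0, 8]
  [-∞, -∞, -16, 0]
D(2):
  [0, -11, -8, 9]
  [1, 0, -7, 10]
  [-1, -12, 0, 8]
  [-∞, -∞, -16, 0]
D(3):
  [0, -11, -8, 9]
  [1, 0, -7, 10]
  [-1, -12, 0, 8]
  [-17, -28, -16, 0]
D(4):
  [0, -11, -7, 9]
  [1, 0, -6, 10]
  [-1, -12, 0, 8]
  [-17, -28, -16, 0]
Key observation: every diagonal entry stays at the unit through all rounds, so no improving cycle exists.
Answer: CONVERGES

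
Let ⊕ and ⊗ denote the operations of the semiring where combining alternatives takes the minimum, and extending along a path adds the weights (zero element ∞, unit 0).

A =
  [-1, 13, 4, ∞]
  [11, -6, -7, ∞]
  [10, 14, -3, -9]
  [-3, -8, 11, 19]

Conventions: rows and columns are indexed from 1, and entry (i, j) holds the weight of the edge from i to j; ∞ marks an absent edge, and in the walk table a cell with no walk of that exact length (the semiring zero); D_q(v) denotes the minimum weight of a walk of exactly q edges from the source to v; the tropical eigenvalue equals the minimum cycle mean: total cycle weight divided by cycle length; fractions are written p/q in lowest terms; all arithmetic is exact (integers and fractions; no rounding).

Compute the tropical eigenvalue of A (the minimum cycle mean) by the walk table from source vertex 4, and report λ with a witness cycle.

q=0: [∞, ∞, ∞, 0]
q=1: [-3, -8, 11, 19]
q=2: [-4, -14, -15, 2]
q=3: [-5, -20, -21, -24]
q=4: [-27, -32, -27, -30]
Optimal cycle mean attained by: cycle 2->3->4->2, total (-7) + (-9) + (-8), length 3.
Answer: λ = -8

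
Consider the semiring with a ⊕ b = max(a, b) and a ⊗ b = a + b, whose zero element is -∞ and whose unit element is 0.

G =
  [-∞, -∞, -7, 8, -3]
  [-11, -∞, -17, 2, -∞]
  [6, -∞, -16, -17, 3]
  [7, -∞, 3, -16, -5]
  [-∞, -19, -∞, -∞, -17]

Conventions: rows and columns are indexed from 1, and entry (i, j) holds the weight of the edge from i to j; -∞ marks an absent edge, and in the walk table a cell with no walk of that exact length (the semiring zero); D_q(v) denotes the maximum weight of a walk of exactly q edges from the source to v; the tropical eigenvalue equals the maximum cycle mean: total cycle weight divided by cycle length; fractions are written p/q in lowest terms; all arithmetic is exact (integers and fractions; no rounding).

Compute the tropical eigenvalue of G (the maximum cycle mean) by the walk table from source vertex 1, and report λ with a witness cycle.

q=0: [0, -∞, -∞, -∞, -∞]
q=1: [-∞, -∞, -7, 8, -3]
q=2: [15, -22, 11, -8, 3]
q=3: [17, -16, 8, 23, 14]
q=4: [30, -5, 26, 25, 18]
q=5: [32, -1, 28, 38, 29]
Optimal cycle mean attained by: cycle 1->4->1, total 8 + 7, length 2.
Answer: λ = 15/2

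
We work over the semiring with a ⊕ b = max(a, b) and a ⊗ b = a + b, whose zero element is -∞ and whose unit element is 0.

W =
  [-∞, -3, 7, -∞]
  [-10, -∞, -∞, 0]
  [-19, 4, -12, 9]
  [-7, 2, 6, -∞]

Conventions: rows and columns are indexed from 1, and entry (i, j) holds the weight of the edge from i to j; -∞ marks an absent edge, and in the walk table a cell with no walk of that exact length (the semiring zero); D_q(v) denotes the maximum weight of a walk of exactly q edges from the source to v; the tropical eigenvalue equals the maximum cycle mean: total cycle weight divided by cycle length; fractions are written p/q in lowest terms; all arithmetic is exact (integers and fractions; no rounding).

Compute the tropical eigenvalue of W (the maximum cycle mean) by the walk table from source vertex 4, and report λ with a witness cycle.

q=0: [-∞, -∞, -∞, 0]
q=1: [-7, 2, 6, -∞]
q=2: [-8, 10, 0, 15]
q=3: [8, 17, 21, 10]
q=4: [7, 25, 16, 30]
Optimal cycle mean attained by: cycle 3->4->3, total 9 + 6, length 2.
Answer: λ = 15/2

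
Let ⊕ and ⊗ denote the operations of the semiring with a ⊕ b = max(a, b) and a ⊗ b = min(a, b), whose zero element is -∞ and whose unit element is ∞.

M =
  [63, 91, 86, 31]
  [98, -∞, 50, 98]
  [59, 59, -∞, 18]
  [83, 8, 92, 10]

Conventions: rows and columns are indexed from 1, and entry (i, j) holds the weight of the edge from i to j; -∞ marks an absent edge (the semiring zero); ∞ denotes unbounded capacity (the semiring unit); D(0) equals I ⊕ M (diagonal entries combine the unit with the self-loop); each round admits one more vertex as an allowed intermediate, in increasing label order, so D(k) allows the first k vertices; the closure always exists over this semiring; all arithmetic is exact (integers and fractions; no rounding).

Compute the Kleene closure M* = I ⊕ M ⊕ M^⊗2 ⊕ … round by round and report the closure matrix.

D(0):
  [∞, 91, 86, 31]
  [98, ∞, 50, 98]
  [59, 59, ∞, 18]
  [83, 8, 92, ∞]
D(1):
  [∞, 91, 86, 31]
  [98, ∞, 86, 98]
  [59, 59, ∞, 31]
  [83, 83, 92, ∞]
D(2):
  [∞, 91, 86, 91]
  [98, ∞, 86, 98]
  [59, 59, ∞, 59]
  [83, 83, 92, ∞]
D(3):
  [∞, 91, 86, 91]
  [98, ∞, 86, 98]
  [59, 59, ∞, 59]
  [83, 83, 92, ∞]
D(4):
  [∞, 91, 91, 91]
  [98, ∞, 92, 98]
  [59, 59, ∞, 59]
  [83, 83, 92, ∞]
Answer: M* = [[∞, 91, 91, 91], [98, ∞, 92, 98], [59, 59, ∞, 59], [83, 83, 92, ∞]]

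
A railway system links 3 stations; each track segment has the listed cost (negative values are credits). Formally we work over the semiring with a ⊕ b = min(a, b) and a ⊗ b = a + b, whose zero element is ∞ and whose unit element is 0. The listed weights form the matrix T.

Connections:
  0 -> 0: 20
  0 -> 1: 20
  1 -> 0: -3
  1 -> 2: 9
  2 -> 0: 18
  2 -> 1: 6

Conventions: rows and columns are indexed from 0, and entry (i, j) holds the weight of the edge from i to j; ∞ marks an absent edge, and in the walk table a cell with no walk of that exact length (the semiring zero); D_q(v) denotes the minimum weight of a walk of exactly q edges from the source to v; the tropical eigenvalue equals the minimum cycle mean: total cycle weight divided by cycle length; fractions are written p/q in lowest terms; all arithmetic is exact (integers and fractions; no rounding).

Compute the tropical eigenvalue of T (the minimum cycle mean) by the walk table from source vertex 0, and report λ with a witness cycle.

q=0: [0, ∞, ∞]
q=1: [20, 20, ∞]
q=2: [17, 40, 29]
q=3: [37, 35, 49]
Optimal cycle mean attained by: cycle 1->2->1, total 9 + 6, length 2.
Answer: λ = 15/2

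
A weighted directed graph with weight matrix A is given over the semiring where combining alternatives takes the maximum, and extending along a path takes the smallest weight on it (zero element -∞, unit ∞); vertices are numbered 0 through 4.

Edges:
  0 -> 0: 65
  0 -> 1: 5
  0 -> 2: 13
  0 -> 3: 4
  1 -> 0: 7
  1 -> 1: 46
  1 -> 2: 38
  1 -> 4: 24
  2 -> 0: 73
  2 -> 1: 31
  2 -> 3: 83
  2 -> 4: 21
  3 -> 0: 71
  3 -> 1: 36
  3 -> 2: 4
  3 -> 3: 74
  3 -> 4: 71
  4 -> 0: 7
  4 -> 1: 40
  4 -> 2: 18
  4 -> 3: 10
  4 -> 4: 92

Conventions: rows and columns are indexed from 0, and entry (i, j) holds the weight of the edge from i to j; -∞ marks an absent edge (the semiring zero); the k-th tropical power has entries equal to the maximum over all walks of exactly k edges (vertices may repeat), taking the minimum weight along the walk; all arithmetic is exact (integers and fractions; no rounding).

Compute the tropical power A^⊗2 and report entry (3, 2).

A^⊗2:
  [65, 13, 13, 13, 13]
  [38, 46, 38, 38, 24]
  [71, 36, 31, 74, 71]
  [71, 40, 36, 74, 71]
  [18, 40, 38, 18, 92]
Key observation: the optimum is the walk 3->1->2, with weight 36 min 38 = 36.
Optimal value attained by: walk 3->1->2.
Answer: (A^⊗2)[3][2] = 36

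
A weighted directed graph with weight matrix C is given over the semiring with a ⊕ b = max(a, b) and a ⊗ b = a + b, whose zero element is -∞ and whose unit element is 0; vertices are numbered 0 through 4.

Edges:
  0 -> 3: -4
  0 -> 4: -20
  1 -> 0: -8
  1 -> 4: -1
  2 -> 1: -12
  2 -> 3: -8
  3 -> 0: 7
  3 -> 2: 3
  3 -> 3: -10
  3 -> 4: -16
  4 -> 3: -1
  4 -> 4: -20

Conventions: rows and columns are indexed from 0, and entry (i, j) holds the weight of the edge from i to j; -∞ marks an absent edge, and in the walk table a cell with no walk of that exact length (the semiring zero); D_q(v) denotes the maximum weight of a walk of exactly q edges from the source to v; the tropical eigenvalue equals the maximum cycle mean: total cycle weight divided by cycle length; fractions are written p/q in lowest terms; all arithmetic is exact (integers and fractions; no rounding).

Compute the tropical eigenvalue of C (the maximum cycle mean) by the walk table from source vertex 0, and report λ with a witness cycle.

q=0: [0, -∞, -∞, -∞, -∞]
q=1: [-∞, -∞, -∞, -4, -20]
q=2: [3, -∞, -1, -14, -20]
q=3: [-7, -13, -11, -1, -17]
q=4: [6, -23, 2, -11, -14]
q=5: [-4, -10, -8, 2, -14]
Optimal cycle mean attained by: cycle 0->3->0, total (-4) + 7, length 2.
Answer: λ = 3/2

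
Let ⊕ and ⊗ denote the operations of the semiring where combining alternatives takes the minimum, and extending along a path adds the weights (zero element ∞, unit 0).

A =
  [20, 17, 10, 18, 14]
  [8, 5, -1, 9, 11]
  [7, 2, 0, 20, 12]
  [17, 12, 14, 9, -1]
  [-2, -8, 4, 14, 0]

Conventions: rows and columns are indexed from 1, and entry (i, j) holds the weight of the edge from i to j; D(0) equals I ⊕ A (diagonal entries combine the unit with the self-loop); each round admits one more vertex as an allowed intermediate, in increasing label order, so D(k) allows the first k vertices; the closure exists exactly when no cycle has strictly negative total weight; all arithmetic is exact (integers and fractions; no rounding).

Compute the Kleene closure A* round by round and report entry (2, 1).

D(0):
  [0, 17, 10, 18, 14]
  [8, 0, -1, 9, 11]
  [7, 2, 0, 20, 12]
  [17, 12, 14, 0, -1]
  [-2, -8, 4, 14, 0]
D(1):
  [0, 17, 10, 18, 14]
  [8, 0, -1, 9, 11]
  [7, 2, 0, 20, 12]
  [17, 12, 14, 0, -1]
  [-2, -8, 4, 14, 0]
D(2):
  [0, 17, 10, 18, 14]
  [8, 0, -1, 9, 11]
  [7, 2, 0, 11, 12]
  [17, 12, 11, 0, -1]
  [-2, -8, -9, 1, 0]
D(3):
  [0, 12, 10, 18, 14]
  [6, 0, -1, 9, 11]
  [7, 2, 0, 11, 12]
  [17, 12, 11, 0, -1]
  [-2, -8, -9, 1, 0]
D(4):
  [0, 12, 10, 18, 14]
  [6, 0, -1, 9, 8]
  [7, 2, 0, 11, 10]
  [17, 12, 11, 0, -1]
  [-2, -8, -9, 1, 0]
D(5):
  [0, 6, 5, 15, 14]
  [6, 0, -1, 9, 8]
  [7, 2, 0, 11, 10]
  [-3, -9, -10, 0, -1]
  [-2, -8, -9, 1, 0]
Answer: A*[2][1] = 6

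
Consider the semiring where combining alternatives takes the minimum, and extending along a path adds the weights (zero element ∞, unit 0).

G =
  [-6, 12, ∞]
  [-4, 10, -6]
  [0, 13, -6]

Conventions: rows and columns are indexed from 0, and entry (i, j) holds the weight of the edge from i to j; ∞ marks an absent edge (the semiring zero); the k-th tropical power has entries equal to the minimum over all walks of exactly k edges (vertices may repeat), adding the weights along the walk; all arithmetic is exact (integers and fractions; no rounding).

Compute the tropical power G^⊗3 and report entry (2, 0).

G^⊗2:
  [-12, 6, 6]
  [-10, 7, -12]
  [-6, 7, -12]
G^⊗3:
  [-18, 0, 0]
  [-16, 1, -18]
  [-12, 1, -18]
Key observation: the optimum is the walk 2->0->0->0, with weight 0 + (-6) + (-6) = -12.
Optimal value attained by: walk 2->0->0->0.
Answer: (G^⊗3)[2][0] = -12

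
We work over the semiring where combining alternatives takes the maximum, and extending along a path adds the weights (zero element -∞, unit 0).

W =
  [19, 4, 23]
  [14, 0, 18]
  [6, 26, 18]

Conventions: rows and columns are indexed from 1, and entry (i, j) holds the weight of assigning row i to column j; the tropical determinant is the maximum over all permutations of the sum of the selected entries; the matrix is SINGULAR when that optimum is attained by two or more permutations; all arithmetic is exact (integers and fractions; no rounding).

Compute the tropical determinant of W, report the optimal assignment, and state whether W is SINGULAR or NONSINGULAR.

σ = (1, 2, 3): 19 + 0 + 18 = 37
σ = (1, 3, 2): 19 + 18 + 26 = 63
σ = (2, 1, 3): 4 + 14 + 18 = 36
σ = (2, 3, 1): 4 + 18 + 6 = 28
σ = (3, 1, 2): 23 + 14 + 26 = 63
σ = (3, 2, 1): 23 + 0 + 6 = 29
Optimal value attained by: σ = (1, 3, 2).
Answer: det⊕(W) = 63; verdict: SINGULAR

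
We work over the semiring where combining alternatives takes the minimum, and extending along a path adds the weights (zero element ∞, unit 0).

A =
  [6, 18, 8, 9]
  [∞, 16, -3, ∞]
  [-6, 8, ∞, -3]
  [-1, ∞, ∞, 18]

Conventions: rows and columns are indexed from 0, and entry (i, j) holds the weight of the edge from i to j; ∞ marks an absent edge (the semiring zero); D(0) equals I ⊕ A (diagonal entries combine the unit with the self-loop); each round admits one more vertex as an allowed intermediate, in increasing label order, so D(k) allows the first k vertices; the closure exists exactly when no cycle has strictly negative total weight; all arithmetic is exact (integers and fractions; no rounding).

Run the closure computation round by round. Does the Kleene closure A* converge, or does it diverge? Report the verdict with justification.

D(0):
  [0, 18, 8, 9]
  [∞, 0, -3, ∞]
  [-6, 8, 0, -3]
  [-1, ∞, ∞, 0]
D(1):
  [0, 18, 8, 9]
  [∞, 0, -3, ∞]
  [-6, 8, 0, -3]
  [-1, 17, 7, 0]
D(2):
  [0, 18, 8, 9]
  [∞, 0, -3, ∞]
  [-6, 8, 0, -3]
  [-1, 17, 7, 0]
D(3):
  [0, 16, 8, 5]
  [-9, 0, -3, -6]
  [-6, 8, 0, -3]
  [-1, 15, 7, 0]
D(4):
  [0, 16, 8, 5]
  [-9, 0, -3, -6]
  [-6, 8, 0, -3]
  [-1, 15, 7, 0]
Key observation: every diagonal entry stays at the unit through all rounds, so no improving cycle exists.
Answer: CONVERGES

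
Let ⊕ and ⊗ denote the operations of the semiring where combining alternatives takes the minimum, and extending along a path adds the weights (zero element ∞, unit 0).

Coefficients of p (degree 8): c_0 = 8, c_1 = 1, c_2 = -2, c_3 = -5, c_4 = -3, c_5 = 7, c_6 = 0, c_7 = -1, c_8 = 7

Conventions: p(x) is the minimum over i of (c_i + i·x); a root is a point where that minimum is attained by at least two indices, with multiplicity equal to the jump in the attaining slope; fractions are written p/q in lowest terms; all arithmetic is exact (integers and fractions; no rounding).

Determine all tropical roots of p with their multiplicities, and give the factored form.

hull edge (i=0, c=8) to (i=1, c=1): slope -7, span 1
hull edge (i=1, c=1) to (i=3, c=-5): slope -3, span 2
hull edge (i=3, c=-5) to (i=7, c=-1): slope 1, span 4
hull edge (i=7, c=-1) to (i=8, c=7): slope 8, span 1
Factored form: p(x) = 7 ⊗ (x ⊕ (-8)) ⊗ (x ⊕ (-1)) ⊗ (x ⊕ (-1)) ⊗ (x ⊕ (-1)) ⊗ (x ⊕ (-1)) ⊗ (x ⊕ 3) ⊗ (x ⊕ 3) ⊗ (x ⊕ 7)
Answer: roots = -8 (mult 1), -1 (mult 4), 3 (mult 2), 7 (mult 1)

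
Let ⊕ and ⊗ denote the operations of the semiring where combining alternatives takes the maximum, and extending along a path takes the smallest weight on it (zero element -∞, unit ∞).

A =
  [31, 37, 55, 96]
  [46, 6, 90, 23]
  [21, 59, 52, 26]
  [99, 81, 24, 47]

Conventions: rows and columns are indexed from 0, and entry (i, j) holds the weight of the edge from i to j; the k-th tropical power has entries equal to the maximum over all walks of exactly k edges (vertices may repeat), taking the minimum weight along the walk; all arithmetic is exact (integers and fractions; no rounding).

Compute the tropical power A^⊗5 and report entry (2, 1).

A^⊗2:
  [96, 81, 52, 47]
  [31, 59, 52, 46]
  [46, 52, 59, 26]
  [47, 47, 81, 96]
A^⊗3:
  [47, 52, 81, 96]
  [46, 52, 59, 46]
  [46, 59, 52, 46]
  [96, 81, 52, 47]
A^⊗4:
  [96, 81, 52, 47]
  [46, 59, 52, 46]
  [46, 52, 59, 46]
  [47, 52, 81, 96]
A^⊗5:
  [47, 52, 81, 96]
  [46, 52, 59, 46]
  [46, 59, 52, 46]
  [96, 81, 52, 47]
Key observation: the optimum is the walk 2->1->2->1->2->1, with weight 59 min 90 min 59 min 90 min 59 = 59.
Optimal value attained by: walk 2->1->2->1->2->1.
Answer: (A^⊗5)[2][1] = 59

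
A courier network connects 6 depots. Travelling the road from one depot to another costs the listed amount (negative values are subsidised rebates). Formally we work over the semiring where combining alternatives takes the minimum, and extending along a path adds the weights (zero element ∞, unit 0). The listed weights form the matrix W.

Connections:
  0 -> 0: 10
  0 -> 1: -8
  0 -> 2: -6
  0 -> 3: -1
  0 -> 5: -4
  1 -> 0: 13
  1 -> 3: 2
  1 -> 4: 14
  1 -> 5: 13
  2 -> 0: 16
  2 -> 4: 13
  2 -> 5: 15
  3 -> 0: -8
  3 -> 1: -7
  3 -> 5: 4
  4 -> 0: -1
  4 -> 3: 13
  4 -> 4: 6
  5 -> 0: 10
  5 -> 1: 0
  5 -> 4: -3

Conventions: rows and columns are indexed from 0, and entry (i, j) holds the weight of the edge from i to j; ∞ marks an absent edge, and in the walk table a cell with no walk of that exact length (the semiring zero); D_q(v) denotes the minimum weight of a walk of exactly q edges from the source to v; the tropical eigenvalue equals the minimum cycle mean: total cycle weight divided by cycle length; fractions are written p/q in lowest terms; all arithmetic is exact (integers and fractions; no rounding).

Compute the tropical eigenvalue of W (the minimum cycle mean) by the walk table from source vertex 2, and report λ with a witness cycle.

q=0: [∞, ∞, 0, ∞, ∞, ∞]
q=1: [16, ∞, ∞, ∞, 13, 15]
q=2: [12, 8, 10, 15, 12, 12]
q=3: [7, 4, 6, 10, 9, 8]
q=4: [2, -1, 1, 6, 5, 3]
q=5: [-2, -6, -4, 1, 0, -2]
q=6: [-7, -10, -8, -4, -5, -6]
Optimal cycle mean attained by: cycle 0->1->3->0, total (-8) + 2 + (-8), length 3.
Answer: λ = -14/3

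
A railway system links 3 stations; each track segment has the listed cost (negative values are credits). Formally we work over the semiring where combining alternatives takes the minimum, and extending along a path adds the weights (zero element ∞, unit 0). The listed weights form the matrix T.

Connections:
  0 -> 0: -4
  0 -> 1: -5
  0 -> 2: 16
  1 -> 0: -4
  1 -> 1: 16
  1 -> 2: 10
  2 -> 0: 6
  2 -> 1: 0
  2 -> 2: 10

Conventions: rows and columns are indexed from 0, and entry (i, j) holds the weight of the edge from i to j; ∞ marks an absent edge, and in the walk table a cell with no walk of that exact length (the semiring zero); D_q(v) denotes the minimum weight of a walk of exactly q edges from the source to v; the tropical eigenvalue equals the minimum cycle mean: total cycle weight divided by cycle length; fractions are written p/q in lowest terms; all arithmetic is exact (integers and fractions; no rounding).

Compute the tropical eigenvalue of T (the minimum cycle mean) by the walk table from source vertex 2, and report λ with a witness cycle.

q=0: [∞, ∞, 0]
q=1: [6, 0, 10]
q=2: [-4, 1, 10]
q=3: [-8, -9, 11]
Optimal cycle mean attained by: cycle 0->1->0, total (-5) + (-4), length 2.
Answer: λ = -9/2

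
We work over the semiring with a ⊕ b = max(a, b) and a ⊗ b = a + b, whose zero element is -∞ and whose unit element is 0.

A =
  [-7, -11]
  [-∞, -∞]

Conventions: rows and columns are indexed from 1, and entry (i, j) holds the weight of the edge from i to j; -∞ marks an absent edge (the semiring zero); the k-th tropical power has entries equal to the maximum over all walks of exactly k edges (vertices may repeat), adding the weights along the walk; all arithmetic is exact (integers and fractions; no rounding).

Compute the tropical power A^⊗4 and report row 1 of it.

A^⊗2:
  [-14, -18]
  [-∞, -∞]
A^⊗3:
  [-21, -25]
  [-∞, -∞]
A^⊗4:
  [-28, -32]
  [-∞, -∞]
Answer: row 1 of A^⊗4 = [-28, -32]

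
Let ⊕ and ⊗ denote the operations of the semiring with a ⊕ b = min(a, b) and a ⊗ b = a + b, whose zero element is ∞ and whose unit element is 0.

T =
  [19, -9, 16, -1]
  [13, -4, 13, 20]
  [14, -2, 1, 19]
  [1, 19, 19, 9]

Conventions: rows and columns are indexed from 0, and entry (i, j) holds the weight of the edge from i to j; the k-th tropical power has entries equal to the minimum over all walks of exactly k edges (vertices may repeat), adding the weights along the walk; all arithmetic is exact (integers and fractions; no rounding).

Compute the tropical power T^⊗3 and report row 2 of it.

T^⊗2:
  [0, -13, 4, 8]
  [9, -8, 9, 12]
  [11, -6, 2, 13]
  [10, -8, 17, 0]
T^⊗3:
  [0, -17, 0, -1]
  [5, -12, 5, 8]
  [7, -10, 3, 10]
  [1, -12, 5, 9]
Answer: row 2 of T^⊗3 = [7, -10, 3, 10]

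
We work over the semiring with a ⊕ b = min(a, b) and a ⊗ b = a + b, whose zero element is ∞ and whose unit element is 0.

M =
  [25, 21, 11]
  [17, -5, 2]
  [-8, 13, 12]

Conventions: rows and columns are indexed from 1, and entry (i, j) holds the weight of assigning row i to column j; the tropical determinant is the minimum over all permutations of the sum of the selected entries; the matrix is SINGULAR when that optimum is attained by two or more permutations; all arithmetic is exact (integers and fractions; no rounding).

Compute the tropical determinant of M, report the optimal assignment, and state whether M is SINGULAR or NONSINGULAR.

σ = (1, 2, 3): 25 + (-5) + 12 = 32
σ = (1, 3, 2): 25 + 2 + 13 = 40
σ = (2, 1, 3): 21 + 17 + 12 = 50
σ = (2, 3, 1): 21 + 2 + (-8) = 15
σ = (3, 1, 2): 11 + 17 + 13 = 41
σ = (3, 2, 1): 11 + (-5) + (-8) = -2
Optimal value attained by: σ = (3, 2, 1).
Answer: det⊕(M) = -2; verdict: NONSINGULAR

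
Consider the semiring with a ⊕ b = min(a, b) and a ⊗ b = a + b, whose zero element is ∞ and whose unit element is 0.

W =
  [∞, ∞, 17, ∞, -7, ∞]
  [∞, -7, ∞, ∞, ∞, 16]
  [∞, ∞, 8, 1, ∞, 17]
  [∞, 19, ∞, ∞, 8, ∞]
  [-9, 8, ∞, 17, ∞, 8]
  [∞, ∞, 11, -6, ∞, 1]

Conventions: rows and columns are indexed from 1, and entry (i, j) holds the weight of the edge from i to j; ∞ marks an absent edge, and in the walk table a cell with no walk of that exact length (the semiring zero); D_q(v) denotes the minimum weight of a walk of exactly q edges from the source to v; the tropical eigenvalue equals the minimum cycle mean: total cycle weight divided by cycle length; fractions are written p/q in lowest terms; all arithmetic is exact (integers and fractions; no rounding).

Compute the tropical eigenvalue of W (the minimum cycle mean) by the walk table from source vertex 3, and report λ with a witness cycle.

q=0: [∞, ∞, 0, ∞, ∞, ∞]
q=1: [∞, ∞, 8, 1, ∞, 17]
q=2: [∞, 20, 16, 9, 9, 18]
q=3: [0, 13, 24, 12, 17, 17]
q=4: [8, 6, 17, 11, -7, 18]
q=5: [-16, -1, 25, 10, 1, 1]
q=6: [-8, -8, 1, -5, -23, 2]
Optimal cycle mean attained by: cycle 1->5->1, total (-7) + (-9), length 2.
Answer: λ = -8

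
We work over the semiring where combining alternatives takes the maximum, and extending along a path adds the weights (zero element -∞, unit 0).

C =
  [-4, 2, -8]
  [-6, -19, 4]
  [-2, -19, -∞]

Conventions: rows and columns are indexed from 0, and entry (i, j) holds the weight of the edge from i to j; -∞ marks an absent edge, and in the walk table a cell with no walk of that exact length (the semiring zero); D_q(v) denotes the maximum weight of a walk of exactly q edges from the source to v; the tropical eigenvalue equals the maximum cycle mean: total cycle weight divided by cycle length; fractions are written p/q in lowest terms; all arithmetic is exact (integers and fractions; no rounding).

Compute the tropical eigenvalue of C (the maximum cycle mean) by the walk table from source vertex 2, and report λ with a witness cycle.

q=0: [-∞, -∞, 0]
q=1: [-2, -19, -∞]
q=2: [-6, 0, -10]
q=3: [-6, -4, 4]
Optimal cycle mean attained by: cycle 0->1->2->0, total 2 + 4 + (-2), length 3.
Answer: λ = 4/3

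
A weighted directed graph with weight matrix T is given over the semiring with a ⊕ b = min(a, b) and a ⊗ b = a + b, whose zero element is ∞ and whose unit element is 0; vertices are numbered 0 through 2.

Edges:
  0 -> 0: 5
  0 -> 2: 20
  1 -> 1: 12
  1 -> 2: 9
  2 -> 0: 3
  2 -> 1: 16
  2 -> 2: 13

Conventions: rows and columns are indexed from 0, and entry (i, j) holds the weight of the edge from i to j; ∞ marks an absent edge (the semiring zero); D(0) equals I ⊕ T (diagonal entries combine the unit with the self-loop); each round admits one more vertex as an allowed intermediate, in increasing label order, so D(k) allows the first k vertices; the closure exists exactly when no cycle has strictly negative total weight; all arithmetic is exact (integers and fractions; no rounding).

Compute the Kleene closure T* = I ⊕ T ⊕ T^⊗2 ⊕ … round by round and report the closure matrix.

D(0):
  [0, ∞, 20]
  [∞, 0, 9]
  [3, 16, 0]
D(1):
  [0, ∞, 20]
  [∞, 0, 9]
  [3, 16, 0]
D(2):
  [0, ∞, 20]
  [∞, 0, 9]
  [3, 16, 0]
D(3):
  [0, 36, 20]
  [12, 0, 9]
  [3, 16, 0]
Answer: T* = [[0, 36, 20], [12, 0, 9], [3, 16, 0]]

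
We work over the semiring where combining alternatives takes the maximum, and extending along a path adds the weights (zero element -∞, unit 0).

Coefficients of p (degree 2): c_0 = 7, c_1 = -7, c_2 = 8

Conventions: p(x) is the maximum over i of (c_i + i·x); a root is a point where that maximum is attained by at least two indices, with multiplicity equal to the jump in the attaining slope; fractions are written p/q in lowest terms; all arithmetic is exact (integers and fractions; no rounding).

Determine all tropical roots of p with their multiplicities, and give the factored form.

hull edge (i=0, c=7) to (i=2, c=8): slope 1/2, span 2
Factored form: p(x) = 8 ⊗ (x ⊕ (-1/2)) ⊗ (x ⊕ (-1/2))
Answer: roots = -1/2 (mult 2)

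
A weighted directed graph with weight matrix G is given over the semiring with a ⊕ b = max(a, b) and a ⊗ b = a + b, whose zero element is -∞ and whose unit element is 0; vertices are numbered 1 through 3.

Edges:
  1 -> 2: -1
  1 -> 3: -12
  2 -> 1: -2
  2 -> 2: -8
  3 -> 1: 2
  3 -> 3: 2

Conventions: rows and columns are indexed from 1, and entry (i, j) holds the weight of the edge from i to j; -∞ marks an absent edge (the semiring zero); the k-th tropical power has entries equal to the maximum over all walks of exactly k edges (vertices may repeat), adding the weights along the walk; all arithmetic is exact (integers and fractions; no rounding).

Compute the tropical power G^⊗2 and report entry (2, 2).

G^⊗2:
  [-3, -9, -10]
  [-10, -3, -14]
  [4, 1, 4]
Key observation: the optimum is the walk 2->1->2, with weight (-2) + (-1) = -3.
Optimal value attained by: walk 2->1->2.
Answer: (G^⊗2)[2][2] = -3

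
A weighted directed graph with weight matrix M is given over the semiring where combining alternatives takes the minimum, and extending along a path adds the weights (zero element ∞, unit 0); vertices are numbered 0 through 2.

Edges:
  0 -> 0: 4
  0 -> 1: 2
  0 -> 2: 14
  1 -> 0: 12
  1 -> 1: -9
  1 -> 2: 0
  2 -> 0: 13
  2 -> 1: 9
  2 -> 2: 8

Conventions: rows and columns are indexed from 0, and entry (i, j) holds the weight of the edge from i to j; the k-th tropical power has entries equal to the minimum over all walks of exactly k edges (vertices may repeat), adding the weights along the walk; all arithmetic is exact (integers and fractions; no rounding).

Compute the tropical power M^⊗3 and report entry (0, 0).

M^⊗2:
  [8, -7, 2]
  [3, -18, -9]
  [17, 0, 9]
M^⊗3:
  [5, -16, -7]
  [-6, -27, -18]
  [12, -9, 0]
Key observation: the optimum is the walk 0->1->1->0, with weight 2 + (-9) + 12 = 5.
Optimal value attained by: walk 0->1->1->0.
Answer: (M^⊗3)[0][0] = 5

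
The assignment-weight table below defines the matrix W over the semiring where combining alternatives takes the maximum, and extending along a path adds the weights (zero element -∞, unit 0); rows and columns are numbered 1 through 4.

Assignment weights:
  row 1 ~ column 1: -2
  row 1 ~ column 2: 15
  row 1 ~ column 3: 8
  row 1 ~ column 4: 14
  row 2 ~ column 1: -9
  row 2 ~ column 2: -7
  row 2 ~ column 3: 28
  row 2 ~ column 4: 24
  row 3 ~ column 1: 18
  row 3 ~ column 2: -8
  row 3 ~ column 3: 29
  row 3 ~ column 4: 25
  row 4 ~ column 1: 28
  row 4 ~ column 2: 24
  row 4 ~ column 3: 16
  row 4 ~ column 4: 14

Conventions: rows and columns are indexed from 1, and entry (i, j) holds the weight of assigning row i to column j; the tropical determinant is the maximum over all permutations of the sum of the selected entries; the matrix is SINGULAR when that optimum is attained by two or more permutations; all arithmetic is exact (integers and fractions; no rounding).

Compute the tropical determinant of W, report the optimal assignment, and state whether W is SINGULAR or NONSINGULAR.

σ = (1, 2, 3, 4): (-2) + (-7) + 29 + 14 = 34
σ = (1, 2, 4, 3): (-2) + (-7) + 25 + 16 = 32
σ = (1, 3, 2, 4): (-2) + 28 + (-8) + 14 = 32
σ = (1, 3, 4, 2): (-2) + 28 + 25 + 24 = 75
σ = (1, 4, 2, 3): (-2) + 24 + (-8) + 16 = 30
σ = (1, 4, 3, 2): (-2) + 24 + 29 + 24 = 75
σ = (2, 1, 3, 4): 15 + (-9) + 29 + 14 = 49
σ = (2, 1, 4, 3): 15 + (-9) + 25 + 16 = 47
σ = (2, 3, 1, 4): 15 + 28 + 18 + 14 = 75
σ = (2, 3, 4, 1): 15 + 28 + 25 + 28 = 96
σ = (2, 4, 1, 3): 15 + 24 + 18 + 16 = 73
σ = (2, 4, 3, 1): 15 + 24 + 29 + 28 = 96
σ = (3, 1, 2, 4): 8 + (-9) + (-8) + 14 = 5
σ = (3, 1, 4, 2): 8 + (-9) + 25 + 24 = 48
σ = (3, 2, 1, 4): 8 + (-7) + 18 + 14 = 33
σ = (3, 2, 4, 1): 8 + (-7) + 25 + 28 = 54
σ = (3, 4, 1, 2): 8 + 24 + 18 + 24 = 74
σ = (3, 4, 2, 1): 8 + 24 + (-8) + 28 = 52
σ = (4, 1, 2, 3): 14 + (-9) + (-8) + 16 = 13
σ = (4, 1, 3, 2): 14 + (-9) + 29 + 24 = 58
σ = (4, 2, 1, 3): 14 + (-7) + 18 + 16 = 41
σ = (4, 2, 3, 1): 14 + (-7) + 29 + 28 = 64
σ = (4, 3, 1, 2): 14 + 28 + 18 + 24 = 84
σ = (4, 3, 2, 1): 14 + 28 + (-8) + 28 = 62
Optimal value attained by: σ = (2, 3, 4, 1).
Answer: det⊕(W) = 96; verdict: SINGULAR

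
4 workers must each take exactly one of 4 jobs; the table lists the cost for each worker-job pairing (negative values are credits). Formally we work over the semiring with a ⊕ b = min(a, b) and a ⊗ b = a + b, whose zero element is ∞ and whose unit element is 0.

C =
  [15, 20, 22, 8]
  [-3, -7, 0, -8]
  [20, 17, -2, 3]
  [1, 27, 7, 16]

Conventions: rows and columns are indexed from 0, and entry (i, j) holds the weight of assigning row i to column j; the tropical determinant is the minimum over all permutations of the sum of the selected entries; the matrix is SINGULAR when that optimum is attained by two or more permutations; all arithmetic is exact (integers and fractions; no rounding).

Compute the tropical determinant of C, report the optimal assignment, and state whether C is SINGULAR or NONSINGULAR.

σ = (0, 1, 2, 3): 15 + (-7) + (-2) + 16 = 22
σ = (0, 1, 3, 2): 15 + (-7) + 3 + 7 = 18
σ = (0, 2, 1, 3): 15 + 0 + 17 + 16 = 48
σ = (0, 2, 3, 1): 15 + 0 + 3 + 27 = 45
σ = (0, 3, 1, 2): 15 + (-8) + 17 + 7 = 31
σ = (0, 3, 2, 1): 15 + (-8) + (-2) + 27 = 32
σ = (1, 0, 2, 3): 20 + (-3) + (-2) + 16 = 31
σ = (1, 0, 3, 2): 20 + (-3) + 3 + 7 = 27
σ = (1, 2, 0, 3): 20 + 0 + 20 + 16 = 56
σ = (1, 2, 3, 0): 20 + 0 + 3 + 1 = 24
σ = (1, 3, 0, 2): 20 + (-8) + 20 + 7 = 39
σ = (1, 3, 2, 0): 20 + (-8) + (-2) + 1 = 11
σ = (2, 0, 1, 3): 22 + (-3) + 17 + 16 = 52
σ = (2, 0, 3, 1): 22 + (-3) + 3 + 27 = 49
σ = (2, 1, 0, 3): 22 + (-7) + 20 + 16 = 51
σ = (2, 1, 3, 0): 22 + (-7) + 3 + 1 = 19
σ = (2, 3, 0, 1): 22 + (-8) + 20 + 27 = 61
σ = (2, 3, 1, 0): 22 + (-8) + 17 + 1 = 32
σ = (3, 0, 1, 2): 8 + (-3) + 17 + 7 = 29
σ = (3, 0, 2, 1): 8 + (-3) + (-2) + 27 = 30
σ = (3, 1, 0, 2): 8 + (-7) + 20 + 7 = 28
σ = (3, 1, 2, 0): 8 + (-7) + (-2) + 1 = 0
σ = (3, 2, 0, 1): 8 + 0 + 20 + 27 = 55
σ = (3, 2, 1, 0): 8 + 0 + 17 + 1 = 26
Optimal value attained by: σ = (3, 1, 2, 0).
Answer: det⊕(C) = 0; verdict: NONSINGULAR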